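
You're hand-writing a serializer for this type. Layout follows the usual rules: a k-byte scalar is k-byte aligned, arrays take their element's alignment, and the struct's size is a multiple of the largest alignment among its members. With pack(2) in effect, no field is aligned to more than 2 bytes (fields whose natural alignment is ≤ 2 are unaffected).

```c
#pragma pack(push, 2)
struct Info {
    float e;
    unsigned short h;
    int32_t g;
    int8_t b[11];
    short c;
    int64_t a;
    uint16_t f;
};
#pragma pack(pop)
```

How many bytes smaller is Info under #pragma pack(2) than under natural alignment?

natural layout:
  e at 0 (size 4, align 4) → ends 4
  h at 4 (size 2, align 2) → ends 6
  pad 2 to align 4 for g
  g at 8 (size 4, align 4) → ends 12
  b at 12 (size 11, align 1) → ends 23
  pad 1 to align 2 for c
  c at 24 (size 2, align 2) → ends 26
  pad 6 to align 8 for a
  a at 32 (size 8, align 8) → ends 40
  f at 40 (size 2, align 2) → ends 42
  tail pad 6 to reach multiple of 8
  total 48 bytes, alignment 8
packed(2) layout:
  e at 0 (size 4, align 2) → ends 4
  h at 4 (size 2, align 2) → ends 6
  g at 6 (size 4, align 2) → ends 10
  b at 10 (size 11, align 1) → ends 21
  pad 1 to align 2 for c
  c at 22 (size 2, align 2) → ends 24
  a at 24 (size 8, align 2) → ends 32
  f at 32 (size 2, align 2) → ends 34
  total 34 bytes, alignment 2
48 − 34 = 14

14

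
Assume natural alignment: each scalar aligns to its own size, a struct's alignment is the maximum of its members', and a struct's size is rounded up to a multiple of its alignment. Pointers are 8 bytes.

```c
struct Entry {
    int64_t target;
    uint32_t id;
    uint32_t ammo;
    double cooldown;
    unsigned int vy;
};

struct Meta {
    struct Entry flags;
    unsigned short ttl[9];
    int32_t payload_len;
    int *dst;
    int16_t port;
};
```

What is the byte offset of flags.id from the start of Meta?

8

Entry: @0: target [8B, align 8] → 8; @8: id [4B, align 4] → 12; @12: ammo [4B, align 4] → 16; @16: cooldown [8B, align 8] → 24; @24: vy [4B, align 4] → 28; +4 tail pad (align 8); size 32, align 8
@0: flags [32B, align 8] → 32
within Entry: id at 8
0 + 8 = 8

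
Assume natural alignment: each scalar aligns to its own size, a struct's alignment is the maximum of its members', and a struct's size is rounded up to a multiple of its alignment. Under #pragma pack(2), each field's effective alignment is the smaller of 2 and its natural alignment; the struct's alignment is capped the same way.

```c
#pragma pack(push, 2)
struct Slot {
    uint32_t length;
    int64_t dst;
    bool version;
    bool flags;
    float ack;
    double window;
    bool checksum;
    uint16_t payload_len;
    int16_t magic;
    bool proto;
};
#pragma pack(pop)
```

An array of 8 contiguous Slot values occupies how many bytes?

272

@0: length [4B, align 2] → 4
@4: dst [8B, align 2] → 12
@12: version [1B, align 1] → 13
@13: flags [1B, align 1] → 14
@14: ack [4B, align 2] → 18
@18: window [8B, align 2] → 26
@26: checksum [1B, align 1] → 27
+1 pad (align 2)
@28: payload_len [2B, align 2] → 30
@30: magic [2B, align 2] → 32
@32: proto [1B, align 1] → 33
+1 tail pad (align 2)
size 34, align 2
array of 8: 8 × 34 = 272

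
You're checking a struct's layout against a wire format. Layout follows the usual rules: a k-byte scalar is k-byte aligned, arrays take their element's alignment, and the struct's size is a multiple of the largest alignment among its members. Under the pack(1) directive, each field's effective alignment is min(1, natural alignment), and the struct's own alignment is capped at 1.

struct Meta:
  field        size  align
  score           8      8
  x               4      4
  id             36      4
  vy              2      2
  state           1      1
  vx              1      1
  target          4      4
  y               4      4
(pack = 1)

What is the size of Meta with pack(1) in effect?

60

@0: score [8B, align 1] → 8
@8: x [4B, align 1] → 12
@12: id [36B, align 1] → 48
@48: vy [2B, align 1] → 50
@50: state [1B, align 1] → 51
@51: vx [1B, align 1] → 52
@52: target [4B, align 1] → 56
@56: y [4B, align 1] → 60
size 60, align 1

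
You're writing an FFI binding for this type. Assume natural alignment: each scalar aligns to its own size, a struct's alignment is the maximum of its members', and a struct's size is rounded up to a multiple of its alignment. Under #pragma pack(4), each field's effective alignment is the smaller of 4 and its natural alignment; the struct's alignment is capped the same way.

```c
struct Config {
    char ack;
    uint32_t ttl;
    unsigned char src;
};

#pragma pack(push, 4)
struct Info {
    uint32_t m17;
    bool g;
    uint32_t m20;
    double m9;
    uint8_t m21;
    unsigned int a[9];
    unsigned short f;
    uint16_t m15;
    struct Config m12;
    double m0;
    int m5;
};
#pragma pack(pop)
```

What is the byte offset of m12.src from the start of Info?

72

Config: 0..1  ack  (1B, 1-aligned); 1..4  -- padding (3B); 4..8  ttl  (4B, 4-aligned); 8..9  src  (1B, 1-aligned); 9..12  -- tail padding (3B); sizeof = 12, alignof = 4
0..4  m17  (4B, 4-aligned)
4..5  g  (1B, 1-aligned)
5..8  -- padding (3B)
8..12  m20  (4B, 4-aligned)
12..20  m9  (8B, 4-aligned)
20..21  m21  (1B, 1-aligned)
21..24  -- padding (3B)
24..60  a  (36B, 4-aligned)
60..62  f  (2B, 2-aligned)
62..64  m15  (2B, 2-aligned)
64..76  m12  (12B, 4-aligned)
within Config: src at 8
64 + 8 = 72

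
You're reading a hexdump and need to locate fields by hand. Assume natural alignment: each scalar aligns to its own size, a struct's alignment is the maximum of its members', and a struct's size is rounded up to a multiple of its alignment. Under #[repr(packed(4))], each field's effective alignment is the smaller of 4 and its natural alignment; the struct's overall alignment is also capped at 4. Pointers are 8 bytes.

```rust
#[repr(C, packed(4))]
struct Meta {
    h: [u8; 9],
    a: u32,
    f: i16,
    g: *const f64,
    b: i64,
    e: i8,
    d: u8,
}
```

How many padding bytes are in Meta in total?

7

@0: h [9B, align 1] → 9
+3 pad (align 4)
@12: a [4B, align 4] → 16
@16: f [2B, align 2] → 18
+2 pad (align 4)
@20: g [8B, align 4] → 28
@28: b [8B, align 4] → 36
@36: e [1B, align 1] → 37
@37: d [1B, align 1] → 38
+2 tail pad (align 4)
size 40, align 4
data bytes 33, size 40 → padding 7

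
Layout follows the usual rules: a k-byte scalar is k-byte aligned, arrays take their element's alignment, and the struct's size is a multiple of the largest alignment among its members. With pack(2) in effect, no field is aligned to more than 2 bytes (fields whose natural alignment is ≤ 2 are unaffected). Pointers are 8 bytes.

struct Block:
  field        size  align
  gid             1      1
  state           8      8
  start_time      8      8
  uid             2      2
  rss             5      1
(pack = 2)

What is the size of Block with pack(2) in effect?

@0: gid [1B, align 1] → 1
+1 pad (align 2)
@2: state [8B, align 2] → 10
@10: start_time [8B, align 2] → 18
@18: uid [2B, align 2] → 20
@20: rss [5B, align 1] → 25
+1 tail pad (align 2)
size 26, align 2

26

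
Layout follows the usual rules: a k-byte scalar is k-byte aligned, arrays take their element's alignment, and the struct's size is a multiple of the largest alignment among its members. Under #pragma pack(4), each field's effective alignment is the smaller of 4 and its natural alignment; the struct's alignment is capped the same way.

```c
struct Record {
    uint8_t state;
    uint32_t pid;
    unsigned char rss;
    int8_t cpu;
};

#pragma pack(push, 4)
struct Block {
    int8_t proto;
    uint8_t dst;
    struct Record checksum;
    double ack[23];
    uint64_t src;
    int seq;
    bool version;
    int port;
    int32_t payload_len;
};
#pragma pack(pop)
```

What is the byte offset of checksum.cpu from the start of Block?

Record: @0: state [1B, align 1] → 1; +3 pad (align 4); @4: pid [4B, align 4] → 8; @8: rss [1B, align 1] → 9; @9: cpu [1B, align 1] → 10; +2 tail pad (align 4); size 12, align 4
@0: proto [1B, align 1] → 1
@1: dst [1B, align 1] → 2
+2 pad (align 4)
@4: checksum [12B, align 4] → 16
within Record: cpu at 9
4 + 9 = 13

13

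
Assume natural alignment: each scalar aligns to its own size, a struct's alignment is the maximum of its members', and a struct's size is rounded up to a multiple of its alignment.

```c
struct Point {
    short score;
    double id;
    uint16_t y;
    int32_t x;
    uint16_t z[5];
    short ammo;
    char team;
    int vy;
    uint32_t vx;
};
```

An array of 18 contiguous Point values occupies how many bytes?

864

@0: score [2B, align 2] → 2
+6 pad (align 8)
@8: id [8B, align 8] → 16
@16: y [2B, align 2] → 18
+2 pad (align 4)
@20: x [4B, align 4] → 24
@24: z [10B, align 2] → 34
@34: ammo [2B, align 2] → 36
@36: team [1B, align 1] → 37
+3 pad (align 4)
@40: vy [4B, align 4] → 44
@44: vx [4B, align 4] → 48
size 48, align 8
array of 18: 18 × 48 = 864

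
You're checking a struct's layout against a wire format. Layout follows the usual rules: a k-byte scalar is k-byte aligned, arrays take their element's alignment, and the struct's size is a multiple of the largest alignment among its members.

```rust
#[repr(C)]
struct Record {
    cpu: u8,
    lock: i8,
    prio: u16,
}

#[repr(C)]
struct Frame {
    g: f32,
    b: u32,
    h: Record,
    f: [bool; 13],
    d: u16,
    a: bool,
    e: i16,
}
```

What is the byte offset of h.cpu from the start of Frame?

8

Record: cpu at 0 (size 1, align 1) → ends 1; lock at 1 (size 1, align 1) → ends 2; prio at 2 (size 2, align 2) → ends 4; total 4 bytes, alignment 2
g at 0 (size 4, align 4) → ends 4
b at 4 (size 4, align 4) → ends 8
h at 8 (size 4, align 2) → ends 12
within Record: cpu at 0
8 + 0 = 8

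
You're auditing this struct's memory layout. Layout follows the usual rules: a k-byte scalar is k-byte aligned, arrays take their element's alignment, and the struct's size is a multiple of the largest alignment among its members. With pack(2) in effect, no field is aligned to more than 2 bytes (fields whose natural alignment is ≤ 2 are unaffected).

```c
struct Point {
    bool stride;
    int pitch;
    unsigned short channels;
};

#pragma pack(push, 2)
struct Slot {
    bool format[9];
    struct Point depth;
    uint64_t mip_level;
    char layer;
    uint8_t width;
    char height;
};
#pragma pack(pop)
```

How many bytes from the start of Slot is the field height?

Point: 0..1  stride  (1B, 1-aligned); 1..4  -- padding (3B); 4..8  pitch  (4B, 4-aligned); 8..10  channels  (2B, 2-aligned); 10..12  -- tail padding (2B); sizeof = 12, alignof = 4
0..9  format  (9B, 1-aligned)
9..10  -- padding (1B)
10..22  depth  (12B, 2-aligned)
22..30  mip_level  (8B, 2-aligned)
30..31  layer  (1B, 1-aligned)
31..32  width  (1B, 1-aligned)
32..33  height  (1B, 1-aligned)

32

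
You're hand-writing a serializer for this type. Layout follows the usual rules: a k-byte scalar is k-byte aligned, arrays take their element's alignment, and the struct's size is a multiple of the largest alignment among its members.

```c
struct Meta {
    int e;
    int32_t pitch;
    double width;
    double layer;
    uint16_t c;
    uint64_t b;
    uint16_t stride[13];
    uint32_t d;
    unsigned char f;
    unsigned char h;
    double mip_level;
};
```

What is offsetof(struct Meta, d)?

68

0..4  e  (4B, 4-aligned)
4..8  pitch  (4B, 4-aligned)
8..16  width  (8B, 8-aligned)
16..24  layer  (8B, 8-aligned)
24..26  c  (2B, 2-aligned)
26..32  -- padding (6B)
32..40  b  (8B, 8-aligned)
40..66  stride  (26B, 2-aligned)
66..68  -- padding (2B)
68..72  d  (4B, 4-aligned)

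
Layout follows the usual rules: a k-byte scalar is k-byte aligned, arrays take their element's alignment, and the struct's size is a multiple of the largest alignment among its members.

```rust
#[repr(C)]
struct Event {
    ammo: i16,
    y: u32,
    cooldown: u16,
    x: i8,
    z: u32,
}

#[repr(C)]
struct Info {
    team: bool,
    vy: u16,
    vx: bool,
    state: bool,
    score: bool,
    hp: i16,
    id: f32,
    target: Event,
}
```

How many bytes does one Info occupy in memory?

Event: 0..2  ammo  (2B, 2-aligned); 2..4  -- padding (2B); 4..8  y  (4B, 4-aligned); 8..10  cooldown  (2B, 2-aligned); 10..11  x  (1B, 1-aligned); 11..12  -- padding (1B); 12..16  z  (4B, 4-aligned); sizeof = 16, alignof = 4
0..1  team  (1B, 1-aligned)
1..2  -- padding (1B)
2..4  vy  (2B, 2-aligned)
4..5  vx  (1B, 1-aligned)
5..6  state  (1B, 1-aligned)
6..7  score  (1B, 1-aligned)
7..8  -- padding (1B)
8..10  hp  (2B, 2-aligned)
10..12  -- padding (2B)
12..16  id  (4B, 4-aligned)
16..32  target  (16B, 4-aligned)
sizeof = 32, alignof = 4

32 bytes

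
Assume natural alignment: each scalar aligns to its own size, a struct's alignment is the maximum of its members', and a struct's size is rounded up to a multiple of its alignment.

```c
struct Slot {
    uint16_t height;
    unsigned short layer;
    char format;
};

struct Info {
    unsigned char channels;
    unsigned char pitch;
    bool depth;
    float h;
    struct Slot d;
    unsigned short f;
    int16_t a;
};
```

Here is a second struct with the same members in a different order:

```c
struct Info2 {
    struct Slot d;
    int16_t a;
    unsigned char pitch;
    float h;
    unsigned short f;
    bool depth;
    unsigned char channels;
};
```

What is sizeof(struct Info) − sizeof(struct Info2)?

0

Slot: height at 0 (size 2, align 2) → ends 2; layer at 2 (size 2, align 2) → ends 4; format at 4 (size 1, align 1) → ends 5; tail pad 1 to reach multiple of 2; total 6 bytes, alignment 2
channels at 0 (size 1, align 1) → ends 1
pitch at 1 (size 1, align 1) → ends 2
depth at 2 (size 1, align 1) → ends 3
pad 1 to align 4 for h
h at 4 (size 4, align 4) → ends 8
d at 8 (size 6, align 2) → ends 14
f at 14 (size 2, align 2) → ends 16
a at 16 (size 2, align 2) → ends 18
tail pad 2 to reach multiple of 4
total 20 bytes, alignment 4
— Info2 —
d at 0 (size 6, align 2) → ends 6
a at 6 (size 2, align 2) → ends 8
pitch at 8 (size 1, align 1) → ends 9
pad 3 to align 4 for h
h at 12 (size 4, align 4) → ends 16
f at 16 (size 2, align 2) → ends 18
depth at 18 (size 1, align 1) → ends 19
channels at 19 (size 1, align 1) → ends 20
total 20 bytes, alignment 4
20 − 20 = 0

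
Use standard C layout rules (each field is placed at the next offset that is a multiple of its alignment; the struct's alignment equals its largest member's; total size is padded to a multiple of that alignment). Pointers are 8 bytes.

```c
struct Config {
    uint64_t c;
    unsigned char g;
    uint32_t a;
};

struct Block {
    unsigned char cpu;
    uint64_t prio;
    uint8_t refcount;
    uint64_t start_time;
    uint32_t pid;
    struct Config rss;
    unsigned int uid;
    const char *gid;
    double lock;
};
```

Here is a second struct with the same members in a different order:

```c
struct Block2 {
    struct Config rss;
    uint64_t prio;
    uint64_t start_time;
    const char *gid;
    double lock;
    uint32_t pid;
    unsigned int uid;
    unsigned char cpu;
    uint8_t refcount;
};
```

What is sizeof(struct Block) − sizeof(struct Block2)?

Config: 0..8  c  (8B, 8-aligned); 8..9  g  (1B, 1-aligned); 9..12  -- padding (3B); 12..16  a  (4B, 4-aligned); sizeof = 16, alignof = 8
0..1  cpu  (1B, 1-aligned)
1..8  -- padding (7B)
8..16  prio  (8B, 8-aligned)
16..17  refcount  (1B, 1-aligned)
17..24  -- padding (7B)
24..32  start_time  (8B, 8-aligned)
32..36  pid  (4B, 4-aligned)
36..40  -- padding (4B)
40..56  rss  (16B, 8-aligned)
56..60  uid  (4B, 4-aligned)
60..64  -- padding (4B)
64..72  gid  (8B, 8-aligned)
72..80  lock  (8B, 8-aligned)
sizeof = 80, alignof = 8
— Block2 —
0..16  rss  (16B, 8-aligned)
16..24  prio  (8B, 8-aligned)
24..32  start_time  (8B, 8-aligned)
32..40  gid  (8B, 8-aligned)
40..48  lock  (8B, 8-aligned)
48..52  pid  (4B, 4-aligned)
52..56  uid  (4B, 4-aligned)
56..57  cpu  (1B, 1-aligned)
57..58  refcount  (1B, 1-aligned)
58..64  -- tail padding (6B)
sizeof = 64, alignof = 8
80 − 64 = 16

16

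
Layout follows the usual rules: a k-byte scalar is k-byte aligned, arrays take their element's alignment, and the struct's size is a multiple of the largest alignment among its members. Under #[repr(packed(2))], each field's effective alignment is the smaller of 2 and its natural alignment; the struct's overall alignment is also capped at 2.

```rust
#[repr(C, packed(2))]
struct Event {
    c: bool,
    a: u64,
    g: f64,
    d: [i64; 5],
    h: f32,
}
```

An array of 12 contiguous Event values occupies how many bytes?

0..1  c  (1B, 1-aligned)
1..2  -- padding (1B)
2..10  a  (8B, 2-aligned)
10..18  g  (8B, 2-aligned)
18..58  d  (40B, 2-aligned)
58..62  h  (4B, 2-aligned)
sizeof = 62, alignof = 2
array of 12: 12 × 62 = 744

744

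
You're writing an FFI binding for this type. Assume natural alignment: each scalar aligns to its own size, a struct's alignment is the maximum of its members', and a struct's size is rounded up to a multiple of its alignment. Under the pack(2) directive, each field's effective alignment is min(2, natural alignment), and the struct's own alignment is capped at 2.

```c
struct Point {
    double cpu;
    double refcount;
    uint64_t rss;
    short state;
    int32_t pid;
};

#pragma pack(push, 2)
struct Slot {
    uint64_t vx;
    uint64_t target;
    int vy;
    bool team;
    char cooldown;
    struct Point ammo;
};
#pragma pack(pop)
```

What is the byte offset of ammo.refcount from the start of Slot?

Point: cpu at 0 (size 8, align 8) → ends 8; refcount at 8 (size 8, align 8) → ends 16; rss at 16 (size 8, align 8) → ends 24; state at 24 (size 2, align 2) → ends 26; pad 2 to align 4 for pid; pid at 28 (size 4, align 4) → ends 32; total 32 bytes, alignment 8
vx at 0 (size 8, align 2) → ends 8
target at 8 (size 8, align 2) → ends 16
vy at 16 (size 4, align 2) → ends 20
team at 20 (size 1, align 1) → ends 21
cooldown at 21 (size 1, align 1) → ends 22
ammo at 22 (size 32, align 2) → ends 54
within Point: refcount at 8
22 + 8 = 30

30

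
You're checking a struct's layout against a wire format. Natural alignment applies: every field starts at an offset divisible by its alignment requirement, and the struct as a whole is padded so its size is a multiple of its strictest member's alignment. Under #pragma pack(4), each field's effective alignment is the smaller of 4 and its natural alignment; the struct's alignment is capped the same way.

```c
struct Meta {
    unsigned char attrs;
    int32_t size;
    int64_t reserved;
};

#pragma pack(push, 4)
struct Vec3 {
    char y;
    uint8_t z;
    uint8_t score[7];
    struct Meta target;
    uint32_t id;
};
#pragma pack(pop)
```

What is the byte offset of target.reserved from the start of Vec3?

Meta: @0: attrs [1B, align 1] → 1; +3 pad (align 4); @4: size [4B, align 4] → 8; @8: reserved [8B, align 8] → 16; size 16, align 8
@0: y [1B, align 1] → 1
@1: z [1B, align 1] → 2
@2: score [7B, align 1] → 9
+3 pad (align 4)
@12: target [16B, align 4] → 28
within Meta: reserved at 8
12 + 8 = 20

20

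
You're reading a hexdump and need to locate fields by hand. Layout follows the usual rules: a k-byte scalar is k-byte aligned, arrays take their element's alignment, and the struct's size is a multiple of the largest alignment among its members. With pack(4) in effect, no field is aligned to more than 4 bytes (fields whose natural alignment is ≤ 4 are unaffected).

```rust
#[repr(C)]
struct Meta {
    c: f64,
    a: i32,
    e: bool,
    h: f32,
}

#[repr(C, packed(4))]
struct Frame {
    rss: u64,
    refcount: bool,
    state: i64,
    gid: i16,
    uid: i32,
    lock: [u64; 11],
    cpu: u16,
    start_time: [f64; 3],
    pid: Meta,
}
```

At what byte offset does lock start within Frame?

Meta: 0..8  c  (8B, 8-aligned); 8..12  a  (4B, 4-aligned); 12..13  e  (1B, 1-aligned); 13..16  -- padding (3B); 16..20  h  (4B, 4-aligned); 20..24  -- tail padding (4B); sizeof = 24, alignof = 8
0..8  rss  (8B, 4-aligned)
8..9  refcount  (1B, 1-aligned)
9..12  -- padding (3B)
12..20  state  (8B, 4-aligned)
20..22  gid  (2B, 2-aligned)
22..24  -- padding (2B)
24..28  uid  (4B, 4-aligned)
28..116  lock  (88B, 4-aligned)

28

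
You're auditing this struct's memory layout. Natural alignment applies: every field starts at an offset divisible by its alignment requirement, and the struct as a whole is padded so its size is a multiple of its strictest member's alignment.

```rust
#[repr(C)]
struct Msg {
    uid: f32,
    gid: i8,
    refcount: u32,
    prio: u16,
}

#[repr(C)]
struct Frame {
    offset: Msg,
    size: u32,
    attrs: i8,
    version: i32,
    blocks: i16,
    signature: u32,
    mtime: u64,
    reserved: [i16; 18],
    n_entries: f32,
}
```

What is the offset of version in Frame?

24

Msg: 0..4  uid  (4B, 4-aligned); 4..5  gid  (1B, 1-aligned); 5..8  -- padding (3B); 8..12  refcount  (4B, 4-aligned); 12..14  prio  (2B, 2-aligned); 14..16  -- tail padding (2B); sizeof = 16, alignof = 4
0..16  offset  (16B, 4-aligned)
16..20  size  (4B, 4-aligned)
20..21  attrs  (1B, 1-aligned)
21..24  -- padding (3B)
24..28  version  (4B, 4-aligned)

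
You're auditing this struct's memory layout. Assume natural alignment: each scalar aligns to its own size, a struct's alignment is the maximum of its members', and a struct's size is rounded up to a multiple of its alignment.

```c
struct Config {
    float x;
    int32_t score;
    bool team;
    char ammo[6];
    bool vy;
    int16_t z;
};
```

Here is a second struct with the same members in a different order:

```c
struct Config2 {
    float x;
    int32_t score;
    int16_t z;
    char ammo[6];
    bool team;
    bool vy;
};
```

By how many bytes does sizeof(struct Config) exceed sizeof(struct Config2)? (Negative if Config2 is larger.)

@0: x [4B, align 4] → 4
@4: score [4B, align 4] → 8
@8: team [1B, align 1] → 9
@9: ammo [6B, align 1] → 15
@15: vy [1B, align 1] → 16
@16: z [2B, align 2] → 18
+2 tail pad (align 4)
size 20, align 4
— Config2 —
@0: x [4B, align 4] → 4
@4: score [4B, align 4] → 8
@8: z [2B, align 2] → 10
@10: ammo [6B, align 1] → 16
@16: team [1B, align 1] → 17
@17: vy [1B, align 1] → 18
+2 tail pad (align 4)
size 20, align 4
20 − 20 = 0

0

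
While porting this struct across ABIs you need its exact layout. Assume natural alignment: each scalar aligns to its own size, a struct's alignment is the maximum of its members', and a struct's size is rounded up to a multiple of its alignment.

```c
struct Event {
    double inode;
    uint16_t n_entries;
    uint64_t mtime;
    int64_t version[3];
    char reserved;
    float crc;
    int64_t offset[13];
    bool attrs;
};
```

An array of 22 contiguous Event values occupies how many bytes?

inode at 0 (size 8, align 8) → ends 8
n_entries at 8 (size 2, align 2) → ends 10
pad 6 to align 8 for mtime
mtime at 16 (size 8, align 8) → ends 24
version at 24 (size 24, align 8) → ends 48
reserved at 48 (size 1, align 1) → ends 49
pad 3 to align 4 for crc
crc at 52 (size 4, align 4) → ends 56
offset at 56 (size 104, align 8) → ends 160
attrs at 160 (size 1, align 1) → ends 161
tail pad 7 to reach multiple of 8
total 168 bytes, alignment 8
array of 22: 22 × 168 = 3696

3696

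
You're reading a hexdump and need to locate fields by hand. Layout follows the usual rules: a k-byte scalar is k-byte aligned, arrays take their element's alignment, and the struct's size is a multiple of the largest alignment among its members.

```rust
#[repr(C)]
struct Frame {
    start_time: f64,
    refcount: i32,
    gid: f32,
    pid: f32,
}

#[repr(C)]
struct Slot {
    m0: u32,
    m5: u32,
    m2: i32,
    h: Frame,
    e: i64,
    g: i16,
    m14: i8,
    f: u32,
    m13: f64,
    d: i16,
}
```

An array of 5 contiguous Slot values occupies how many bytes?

360

Frame: @0: start_time [8B, align 8] → 8; @8: refcount [4B, align 4] → 12; @12: gid [4B, align 4] → 16; @16: pid [4B, align 4] → 20; +4 tail pad (align 8); size 24, align 8
@0: m0 [4B, align 4] → 4
@4: m5 [4B, align 4] → 8
@8: m2 [4B, align 4] → 12
+4 pad (align 8)
@16: h [24B, align 8] → 40
@40: e [8B, align 8] → 48
@48: g [2B, align 2] → 50
@50: m14 [1B, align 1] → 51
+1 pad (align 4)
@52: f [4B, align 4] → 56
@56: m13 [8B, align 8] → 64
@64: d [2B, align 2] → 66
+6 tail pad (align 8)
size 72, align 8
array of 5: 5 × 72 = 360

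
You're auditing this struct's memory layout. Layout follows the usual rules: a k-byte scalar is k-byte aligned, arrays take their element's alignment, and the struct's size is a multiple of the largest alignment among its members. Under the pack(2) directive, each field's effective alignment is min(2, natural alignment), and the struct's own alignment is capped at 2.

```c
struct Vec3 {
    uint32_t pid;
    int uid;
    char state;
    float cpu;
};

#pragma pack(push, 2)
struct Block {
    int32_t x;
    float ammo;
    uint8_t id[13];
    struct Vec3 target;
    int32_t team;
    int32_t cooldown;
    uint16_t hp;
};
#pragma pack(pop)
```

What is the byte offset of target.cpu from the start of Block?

34

Vec3: @0: pid [4B, align 4] → 4; @4: uid [4B, align 4] → 8; @8: state [1B, align 1] → 9; +3 pad (align 4); @12: cpu [4B, align 4] → 16; size 16, align 4
@0: x [4B, align 2] → 4
@4: ammo [4B, align 2] → 8
@8: id [13B, align 1] → 21
+1 pad (align 2)
@22: target [16B, align 2] → 38
within Vec3: cpu at 12
22 + 12 = 34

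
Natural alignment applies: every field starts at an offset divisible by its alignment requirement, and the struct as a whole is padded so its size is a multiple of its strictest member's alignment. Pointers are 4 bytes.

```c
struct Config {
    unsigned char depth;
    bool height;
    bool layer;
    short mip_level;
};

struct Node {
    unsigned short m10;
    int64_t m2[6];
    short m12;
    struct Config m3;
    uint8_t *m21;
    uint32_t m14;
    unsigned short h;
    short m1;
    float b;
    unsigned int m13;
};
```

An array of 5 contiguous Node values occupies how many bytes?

Config: @0: depth [1B, align 1] → 1; @1: height [1B, align 1] → 2; @2: layer [1B, align 1] → 3; +1 pad (align 2); @4: mip_level [2B, align 2] → 6; size 6, align 2
@0: m10 [2B, align 2] → 2
+6 pad (align 8)
@8: m2 [48B, align 8] → 56
@56: m12 [2B, align 2] → 58
@58: m3 [6B, align 2] → 64
@64: m21 [4B, align 4] → 68
@68: m14 [4B, align 4] → 72
@72: h [2B, align 2] → 74
@74: m1 [2B, align 2] → 76
@76: b [4B, align 4] → 80
@80: m13 [4B, align 4] → 84
+4 tail pad (align 8)
size 88, align 8
array of 5: 5 × 88 = 440

440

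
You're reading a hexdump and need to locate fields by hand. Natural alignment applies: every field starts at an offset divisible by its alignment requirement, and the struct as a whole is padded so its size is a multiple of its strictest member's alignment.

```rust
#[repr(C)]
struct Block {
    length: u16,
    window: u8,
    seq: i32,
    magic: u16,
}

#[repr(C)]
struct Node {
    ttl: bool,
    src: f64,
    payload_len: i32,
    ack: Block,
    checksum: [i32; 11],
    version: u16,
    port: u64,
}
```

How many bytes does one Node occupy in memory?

Block: length at 0 (size 2, align 2) → ends 2; window at 2 (size 1, align 1) → ends 3; pad 1 to align 4 for seq; seq at 4 (size 4, align 4) → ends 8; magic at 8 (size 2, align 2) → ends 10; tail pad 2 to reach multiple of 4; total 12 bytes, alignment 4
ttl at 0 (size 1, align 1) → ends 1
pad 7 to align 8 for src
src at 8 (size 8, align 8) → ends 16
payload_len at 16 (size 4, align 4) → ends 20
ack at 20 (size 12, align 4) → ends 32
checksum at 32 (size 44, align 4) → ends 76
version at 76 (size 2, align 2) → ends 78
pad 2 to align 8 for port
port at 80 (size 8, align 8) → ends 88
total 88 bytes, alignment 8

88 bytes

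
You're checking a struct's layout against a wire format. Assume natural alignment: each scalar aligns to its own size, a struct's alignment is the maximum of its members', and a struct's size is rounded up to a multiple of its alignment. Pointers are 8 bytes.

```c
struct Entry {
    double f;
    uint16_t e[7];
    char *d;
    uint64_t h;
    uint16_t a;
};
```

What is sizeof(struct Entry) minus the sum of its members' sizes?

0..8  f  (8B, 8-aligned)
8..22  e  (14B, 2-aligned)
22..24  -- padding (2B)
24..32  d  (8B, 8-aligned)
32..40  h  (8B, 8-aligned)
40..42  a  (2B, 2-aligned)
42..48  -- tail padding (6B)
sizeof = 48, alignof = 8
data bytes 40, size 48 → padding 8

8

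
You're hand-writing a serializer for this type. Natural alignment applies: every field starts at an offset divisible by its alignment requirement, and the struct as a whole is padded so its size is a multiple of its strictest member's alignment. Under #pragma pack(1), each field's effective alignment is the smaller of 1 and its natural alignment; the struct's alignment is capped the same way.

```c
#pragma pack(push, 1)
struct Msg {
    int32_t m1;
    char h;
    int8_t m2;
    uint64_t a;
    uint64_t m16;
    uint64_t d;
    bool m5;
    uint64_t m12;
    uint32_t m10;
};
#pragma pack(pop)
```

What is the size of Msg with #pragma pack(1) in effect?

43

@0: m1 [4B, align 1] → 4
@4: h [1B, align 1] → 5
@5: m2 [1B, align 1] → 6
@6: a [8B, align 1] → 14
@14: m16 [8B, align 1] → 22
@22: d [8B, align 1] → 30
@30: m5 [1B, align 1] → 31
@31: m12 [8B, align 1] → 39
@39: m10 [4B, align 1] → 43
size 43, align 1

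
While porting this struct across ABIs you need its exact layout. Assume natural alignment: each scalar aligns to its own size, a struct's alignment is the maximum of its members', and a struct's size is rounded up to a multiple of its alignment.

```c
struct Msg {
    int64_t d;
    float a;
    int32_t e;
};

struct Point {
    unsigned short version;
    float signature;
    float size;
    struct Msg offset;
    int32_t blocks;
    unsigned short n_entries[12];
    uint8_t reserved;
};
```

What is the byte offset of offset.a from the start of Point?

Msg: 0..8  d  (8B, 8-aligned); 8..12  a  (4B, 4-aligned); 12..16  e  (4B, 4-aligned); sizeof = 16, alignof = 8
0..2  version  (2B, 2-aligned)
2..4  -- padding (2B)
4..8  signature  (4B, 4-aligned)
8..12  size  (4B, 4-aligned)
12..16  -- padding (4B)
16..32  offset  (16B, 8-aligned)
within Msg: a at 8
16 + 8 = 24

24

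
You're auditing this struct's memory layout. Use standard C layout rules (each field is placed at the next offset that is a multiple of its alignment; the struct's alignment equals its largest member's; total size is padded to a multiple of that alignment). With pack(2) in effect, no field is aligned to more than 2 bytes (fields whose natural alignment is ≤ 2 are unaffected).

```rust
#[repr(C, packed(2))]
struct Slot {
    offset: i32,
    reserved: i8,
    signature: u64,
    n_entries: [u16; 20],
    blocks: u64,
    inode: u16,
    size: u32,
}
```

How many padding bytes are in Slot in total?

@0: offset [4B, align 2] → 4
@4: reserved [1B, align 1] → 5
+1 pad (align 2)
@6: signature [8B, align 2] → 14
@14: n_entries [40B, align 2] → 54
@54: blocks [8B, align 2] → 62
@62: inode [2B, align 2] → 64
@64: size [4B, align 2] → 68
size 68, align 2
data bytes 67, size 68 → padding 1

1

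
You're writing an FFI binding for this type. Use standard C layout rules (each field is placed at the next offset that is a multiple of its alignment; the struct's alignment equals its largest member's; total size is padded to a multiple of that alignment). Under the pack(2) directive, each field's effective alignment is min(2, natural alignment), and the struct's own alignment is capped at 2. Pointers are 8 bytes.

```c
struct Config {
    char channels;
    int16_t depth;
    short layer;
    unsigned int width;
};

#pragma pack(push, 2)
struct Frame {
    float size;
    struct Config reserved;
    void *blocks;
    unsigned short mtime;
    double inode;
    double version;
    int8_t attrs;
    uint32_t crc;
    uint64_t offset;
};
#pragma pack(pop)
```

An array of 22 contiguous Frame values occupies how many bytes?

1232

Config: @0: channels [1B, align 1] → 1; +1 pad (align 2); @2: depth [2B, align 2] → 4; @4: layer [2B, align 2] → 6; +2 pad (align 4); @8: width [4B, align 4] → 12; size 12, align 4
@0: size [4B, align 2] → 4
@4: reserved [12B, align 2] → 16
@16: blocks [8B, align 2] → 24
@24: mtime [2B, align 2] → 26
@26: inode [8B, align 2] → 34
@34: version [8B, align 2] → 42
@42: attrs [1B, align 1] → 43
+1 pad (align 2)
@44: crc [4B, align 2] → 48
@48: offset [8B, align 2] → 56
size 56, align 2
array of 22: 22 × 56 = 1232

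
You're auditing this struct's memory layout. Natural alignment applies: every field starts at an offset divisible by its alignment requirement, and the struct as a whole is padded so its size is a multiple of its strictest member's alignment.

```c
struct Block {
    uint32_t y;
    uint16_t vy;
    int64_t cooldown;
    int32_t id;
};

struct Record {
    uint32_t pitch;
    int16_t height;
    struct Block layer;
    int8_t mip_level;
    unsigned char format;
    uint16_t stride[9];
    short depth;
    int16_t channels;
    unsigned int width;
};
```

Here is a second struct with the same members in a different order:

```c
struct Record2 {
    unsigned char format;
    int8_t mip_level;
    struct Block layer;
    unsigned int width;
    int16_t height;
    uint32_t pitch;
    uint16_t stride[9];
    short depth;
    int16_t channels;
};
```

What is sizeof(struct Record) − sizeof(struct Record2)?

Block: y at 0 (size 4, align 4) → ends 4; vy at 4 (size 2, align 2) → ends 6; pad 2 to align 8 for cooldown; cooldown at 8 (size 8, align 8) → ends 16; id at 16 (size 4, align 4) → ends 20; tail pad 4 to reach multiple of 8; total 24 bytes, alignment 8
pitch at 0 (size 4, align 4) → ends 4
height at 4 (size 2, align 2) → ends 6
pad 2 to align 8 for layer
layer at 8 (size 24, align 8) → ends 32
mip_level at 32 (size 1, align 1) → ends 33
format at 33 (size 1, align 1) → ends 34
stride at 34 (size 18, align 2) → ends 52
depth at 52 (size 2, align 2) → ends 54
channels at 54 (size 2, align 2) → ends 56
width at 56 (size 4, align 4) → ends 60
tail pad 4 to reach multiple of 8
total 64 bytes, alignment 8
— Record2 —
format at 0 (size 1, align 1) → ends 1
mip_level at 1 (size 1, align 1) → ends 2
pad 6 to align 8 for layer
layer at 8 (size 24, align 8) → ends 32
width at 32 (size 4, align 4) → ends 36
height at 36 (size 2, align 2) → ends 38
pad 2 to align 4 for pitch
pitch at 40 (size 4, align 4) → ends 44
stride at 44 (size 18, align 2) → ends 62
depth at 62 (size 2, align 2) → ends 64
channels at 64 (size 2, align 2) → ends 66
tail pad 6 to reach multiple of 8
total 72 bytes, alignment 8
64 − 72 = -8

-8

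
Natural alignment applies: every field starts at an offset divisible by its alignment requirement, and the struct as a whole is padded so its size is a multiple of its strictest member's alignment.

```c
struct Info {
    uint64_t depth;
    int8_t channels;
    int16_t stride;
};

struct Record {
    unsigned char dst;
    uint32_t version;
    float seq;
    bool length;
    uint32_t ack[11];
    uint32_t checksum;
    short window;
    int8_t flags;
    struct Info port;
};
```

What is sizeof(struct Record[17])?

1496

Info: depth at 0 (size 8, align 8) → ends 8; channels at 8 (size 1, align 1) → ends 9; pad 1 to align 2 for stride; stride at 10 (size 2, align 2) → ends 12; tail pad 4 to reach multiple of 8; total 16 bytes, alignment 8
dst at 0 (size 1, align 1) → ends 1
pad 3 to align 4 for version
version at 4 (size 4, align 4) → ends 8
seq at 8 (size 4, align 4) → ends 12
length at 12 (size 1, align 1) → ends 13
pad 3 to align 4 for ack
ack at 16 (size 44, align 4) → ends 60
checksum at 60 (size 4, align 4) → ends 64
window at 64 (size 2, align 2) → ends 66
flags at 66 (size 1, align 1) → ends 67
pad 5 to align 8 for port
port at 72 (size 16, align 8) → ends 88
total 88 bytes, alignment 8
array of 17: 17 × 88 = 1496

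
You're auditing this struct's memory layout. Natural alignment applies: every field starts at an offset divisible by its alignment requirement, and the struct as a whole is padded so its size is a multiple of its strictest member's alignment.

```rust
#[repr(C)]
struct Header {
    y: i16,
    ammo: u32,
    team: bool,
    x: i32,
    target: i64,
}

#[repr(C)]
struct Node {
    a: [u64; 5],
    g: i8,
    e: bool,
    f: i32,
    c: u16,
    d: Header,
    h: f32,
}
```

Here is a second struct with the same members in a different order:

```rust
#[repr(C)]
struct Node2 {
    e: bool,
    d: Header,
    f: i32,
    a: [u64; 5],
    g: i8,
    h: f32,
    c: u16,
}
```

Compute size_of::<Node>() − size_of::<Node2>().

-8

Header: 0..2  y  (2B, 2-aligned); 2..4  -- padding (2B); 4..8  ammo  (4B, 4-aligned); 8..9  team  (1B, 1-aligned); 9..12  -- padding (3B); 12..16  x  (4B, 4-aligned); 16..24  target  (8B, 8-aligned); sizeof = 24, alignof = 8
0..40  a  (40B, 8-aligned)
40..41  g  (1B, 1-aligned)
41..42  e  (1B, 1-aligned)
42..44  -- padding (2B)
44..48  f  (4B, 4-aligned)
48..50  c  (2B, 2-aligned)
50..56  -- padding (6B)
56..80  d  (24B, 8-aligned)
80..84  h  (4B, 4-aligned)
84..88  -- tail padding (4B)
sizeof = 88, alignof = 8
— Node2 —
0..1  e  (1B, 1-aligned)
1..8  -- padding (7B)
8..32  d  (24B, 8-aligned)
32..36  f  (4B, 4-aligned)
36..40  -- padding (4B)
40..80  a  (40B, 8-aligned)
80..81  g  (1B, 1-aligned)
81..84  -- padding (3B)
84..88  h  (4B, 4-aligned)
88..90  c  (2B, 2-aligned)
90..96  -- tail padding (6B)
sizeof = 96, alignof = 8
88 − 96 = -8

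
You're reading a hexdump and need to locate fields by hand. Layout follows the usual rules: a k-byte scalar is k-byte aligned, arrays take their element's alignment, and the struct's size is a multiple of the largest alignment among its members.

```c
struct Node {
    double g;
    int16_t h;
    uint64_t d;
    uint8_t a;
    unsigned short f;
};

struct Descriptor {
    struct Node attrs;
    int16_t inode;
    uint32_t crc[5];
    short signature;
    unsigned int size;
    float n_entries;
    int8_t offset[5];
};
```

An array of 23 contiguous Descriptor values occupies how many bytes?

Node: @0: g [8B, align 8] → 8; @8: h [2B, align 2] → 10; +6 pad (align 8); @16: d [8B, align 8] → 24; @24: a [1B, align 1] → 25; +1 pad (align 2); @26: f [2B, align 2] → 28; +4 tail pad (align 8); size 32, align 8
@0: attrs [32B, align 8] → 32
@32: inode [2B, align 2] → 34
+2 pad (align 4)
@36: crc [20B, align 4] → 56
@56: signature [2B, align 2] → 58
+2 pad (align 4)
@60: size [4B, align 4] → 64
@64: n_entries [4B, align 4] → 68
@68: offset [5B, align 1] → 73
+7 tail pad (align 8)
size 80, align 8
array of 23: 23 × 80 = 1840

1840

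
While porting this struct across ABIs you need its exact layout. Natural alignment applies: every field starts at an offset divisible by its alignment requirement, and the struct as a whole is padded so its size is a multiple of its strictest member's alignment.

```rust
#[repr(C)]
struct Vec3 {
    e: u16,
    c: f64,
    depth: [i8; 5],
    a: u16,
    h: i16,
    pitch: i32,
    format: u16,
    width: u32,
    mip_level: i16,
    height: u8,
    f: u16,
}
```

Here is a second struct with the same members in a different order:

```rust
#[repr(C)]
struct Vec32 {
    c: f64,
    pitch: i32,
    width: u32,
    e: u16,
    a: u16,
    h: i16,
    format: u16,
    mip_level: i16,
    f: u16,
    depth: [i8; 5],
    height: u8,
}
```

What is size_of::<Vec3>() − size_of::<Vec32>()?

e at 0 (size 2, align 2) → ends 2
pad 6 to align 8 for c
c at 8 (size 8, align 8) → ends 16
depth at 16 (size 5, align 1) → ends 21
pad 1 to align 2 for a
a at 22 (size 2, align 2) → ends 24
h at 24 (size 2, align 2) → ends 26
pad 2 to align 4 for pitch
pitch at 28 (size 4, align 4) → ends 32
format at 32 (size 2, align 2) → ends 34
pad 2 to align 4 for width
width at 36 (size 4, align 4) → ends 40
mip_level at 40 (size 2, align 2) → ends 42
height at 42 (size 1, align 1) → ends 43
pad 1 to align 2 for f
f at 44 (size 2, align 2) → ends 46
tail pad 2 to reach multiple of 8
total 48 bytes, alignment 8
— Vec32 —
c at 0 (size 8, align 8) → ends 8
pitch at 8 (size 4, align 4) → ends 12
width at 12 (size 4, align 4) → ends 16
e at 16 (size 2, align 2) → ends 18
a at 18 (size 2, align 2) → ends 20
h at 20 (size 2, align 2) → ends 22
format at 22 (size 2, align 2) → ends 24
mip_level at 24 (size 2, align 2) → ends 26
f at 26 (size 2, align 2) → ends 28
depth at 28 (size 5, align 1) → ends 33
height at 33 (size 1, align 1) → ends 34
tail pad 6 to reach multiple of 8
total 40 bytes, alignment 8
48 − 40 = 8

8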